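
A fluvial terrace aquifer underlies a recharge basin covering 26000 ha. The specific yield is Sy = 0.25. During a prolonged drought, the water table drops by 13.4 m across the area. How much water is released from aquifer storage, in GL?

ΔV ≈ 871 GL

A = 26000 ha = 2.6 × 10^8 m²
ΔV = Sy × A × Δh = 0.25 × 2.6 × 10^8 m² × 13.4 m = 8.71 × 10^8 m³
ΔV = 8.71 × 10^8 m³ = 871 GL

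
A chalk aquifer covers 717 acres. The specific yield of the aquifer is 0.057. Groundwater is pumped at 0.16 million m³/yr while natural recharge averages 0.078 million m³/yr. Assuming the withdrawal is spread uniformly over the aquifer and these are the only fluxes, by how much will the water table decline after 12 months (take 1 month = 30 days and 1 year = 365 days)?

A = 717 acres = 2.902 × 10^6 m²
Net abstraction = 0.16 − 0.078 = 0.082 million m³/yr
Q_net = 0.082 million m³/yr = 224.7 m³/d
t = 12 months = 360 d
ΔV = Q × t = 224.7 m³/d × 360 d = 80880 m³
Δh = ΔV / (Sy × A) = 80880 / (0.057 × 2.902 × 10^6) = 0.489 m

Δh ≈ 0.489 m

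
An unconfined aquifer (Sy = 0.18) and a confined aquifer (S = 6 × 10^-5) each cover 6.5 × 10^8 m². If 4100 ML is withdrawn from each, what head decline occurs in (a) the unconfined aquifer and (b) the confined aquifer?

Δh_u ≈ 0.035 m; Δh_c ≈ 105 m

ΔV = 4100 ML = 4.1 × 10^6 m³
Unconfined: Δh_u = ΔV/(Sy·A) = 4.1 × 10^6/(0.18 × 6.5 × 10^8) = 0.03504 m
Confined: Δh_c = ΔV/(S·A) = 4.1 × 10^6/(6 × 10^-5 × 6.5 × 10^8) = 105.1 m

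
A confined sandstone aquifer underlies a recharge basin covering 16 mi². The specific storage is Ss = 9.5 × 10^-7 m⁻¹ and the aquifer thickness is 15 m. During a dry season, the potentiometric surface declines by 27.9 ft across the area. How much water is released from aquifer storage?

ΔV ≈ 5020 m³

S = Ss × b = 9.5 × 10^-7 m⁻¹ × 15 m = 1.425 × 10^-5
A = 16 mi² = 4.144 × 10^7 m²
Δh = 27.9 ft = 8.504 m
ΔV = S × A × Δh = 1.425 × 10^-5 × 4.144 × 10^7 m² × 8.504 m = 5022 m³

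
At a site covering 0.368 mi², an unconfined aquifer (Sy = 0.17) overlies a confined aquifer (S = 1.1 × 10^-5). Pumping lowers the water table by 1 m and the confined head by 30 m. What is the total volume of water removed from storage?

ΔV ≈ 1.62 × 10^5 m³

A = 0.368 mi² = 9.531 × 10^5 m²
Unconfined: ΔV_u = Sy × A × Δh_u = 0.17 × 9.531 × 10^5 × 1 = 1.62 × 10^5 m³
Confined: ΔV_c = S × A × Δh_c = 1.1 × 10^-5 × 9.531 × 10^5 × 30 = 314.5 m³
Total ΔV = 1.62 × 10^5 + 314.5 = 1.623 × 10^5 m³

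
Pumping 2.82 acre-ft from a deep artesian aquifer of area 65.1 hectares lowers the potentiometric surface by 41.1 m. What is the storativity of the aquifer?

S ≈ 1.3 × 10^-4

A = 65.1 hectares = 6.51 × 10^5 m²
ΔV = 2.82 acre-ft = 3478 m³
S = ΔV / (A × Δh) = 3478 m³ / (6.51 × 10^5 m² × 41.1 m) = 1.3 × 10^-4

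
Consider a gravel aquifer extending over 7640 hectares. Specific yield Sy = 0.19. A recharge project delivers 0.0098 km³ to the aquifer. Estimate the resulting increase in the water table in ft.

A = 7640 hectares = 7.64 × 10^7 m²
ΔV = 0.0098 km³ = 9.8 × 10^6 m³
Δh = ΔV / (Sy × A) = 9.8 × 10^6 m³ / (0.19 × 7.64 × 10^7 m²) = 0.6751 m
Δh = 0.6751 m = 2.215 ft

Δh ≈ 2.21 ft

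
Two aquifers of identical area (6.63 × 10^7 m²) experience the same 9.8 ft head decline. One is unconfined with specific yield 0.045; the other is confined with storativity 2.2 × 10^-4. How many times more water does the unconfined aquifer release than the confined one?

ΔV_u / ΔV_c ≈ 205

Δh = 9.8 ft = 2.987 m
Unconfined: ΔV_u = Sy × A × Δh = 0.045 × 6.63 × 10^7 × 2.987 = 8.912 × 10^6 m³
Confined: ΔV_c = S × A × Δh = 2.2 × 10^-4 × 6.63 × 10^7 × 2.987 = 43570 m³
Ratio = ΔV_u / ΔV_c = Sy / S = 0.045 / 2.2 × 10^-4 = 204.5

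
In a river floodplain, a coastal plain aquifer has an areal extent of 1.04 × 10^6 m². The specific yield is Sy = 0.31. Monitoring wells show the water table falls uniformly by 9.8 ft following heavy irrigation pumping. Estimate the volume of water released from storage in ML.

Δh = 9.8 ft = 2.987 m
ΔV = Sy × A × Δh = 0.31 × 1.04 × 10^6 m² × 2.987 m = 9.63 × 10^5 m³
ΔV = 9.63 × 10^5 m³ = 963 ML

ΔV ≈ 963 ML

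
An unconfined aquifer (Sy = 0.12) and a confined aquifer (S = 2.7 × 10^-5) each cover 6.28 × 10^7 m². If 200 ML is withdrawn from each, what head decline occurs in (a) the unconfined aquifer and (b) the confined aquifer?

ΔV = 200 ML = 2 × 10^5 m³
Unconfined: Δh_u = ΔV/(Sy·A) = 2 × 10^5/(0.12 × 6.28 × 10^7) = 0.02654 m
Confined: Δh_c = ΔV/(S·A) = 2 × 10^5/(2.7 × 10^-5 × 6.28 × 10^7) = 118 m

Δh_u ≈ 0.0265 m; Δh_c ≈ 118 m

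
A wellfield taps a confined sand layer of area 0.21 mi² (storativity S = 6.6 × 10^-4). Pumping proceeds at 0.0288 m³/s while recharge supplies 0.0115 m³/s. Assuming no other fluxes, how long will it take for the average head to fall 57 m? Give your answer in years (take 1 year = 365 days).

t ≈ 0.0375 years

A = 0.21 mi² = 5.439 × 10^5 m²
ΔV = S × A × Δh = 6.6 × 10^-4 × 5.439 × 10^5 × 57 = 20460 m³
Net withdrawal = 0.0288 − 0.0115 = 0.0173 m³/s = 1495 m³/d
t = ΔV / Q = 20460 m³ / 1495 m³/d = 13.69 d
t = 13.69 d ≈ 0.0375 years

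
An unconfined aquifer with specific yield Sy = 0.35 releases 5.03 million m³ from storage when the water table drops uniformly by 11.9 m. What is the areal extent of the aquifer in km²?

A ≈ 1.21 km²

ΔV = 5.03 million m³ = 5.03 × 10^6 m³
A = ΔV / (Sy × Δh) = 5.03 × 10^6 / (0.35 × 11.9) = 1.208 × 10^6 m²
A = 1.208 × 10^6 m² = 1.208 km²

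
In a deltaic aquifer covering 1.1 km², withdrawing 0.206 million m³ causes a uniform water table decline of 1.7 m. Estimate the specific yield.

Sy ≈ 0.11

A = 1.1 km² = 1.1 × 10^6 m²
ΔV = 0.206 million m³ = 2.06 × 10^5 m³
Sy = ΔV / (A × Δh) = 2.06 × 10^5 m³ / (1.1 × 10^6 m² × 1.7 m) = 0.1102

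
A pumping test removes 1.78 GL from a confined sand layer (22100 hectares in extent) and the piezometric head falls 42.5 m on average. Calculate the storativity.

A = 22100 hectares = 2.21 × 10^8 m²
ΔV = 1.78 GL = 1.78 × 10^6 m³
S = ΔV / (A × Δh) = 1.78 × 10^6 m³ / (2.21 × 10^8 m² × 42.5 m) = 1.895 × 10^-4

S ≈ 1.9 × 10^-4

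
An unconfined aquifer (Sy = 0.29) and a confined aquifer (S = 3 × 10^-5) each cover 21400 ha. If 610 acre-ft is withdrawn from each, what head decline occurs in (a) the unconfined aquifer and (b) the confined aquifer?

Δh_u ≈ 0.0121 m; Δh_c ≈ 117 m

A = 21400 ha = 2.14 × 10^8 m²
ΔV = 610 acre-ft = 7.524 × 10^5 m³
Unconfined: Δh_u = ΔV/(Sy·A) = 7.524 × 10^5/(0.29 × 2.14 × 10^8) = 0.01212 m
Confined: Δh_c = ΔV/(S·A) = 7.524 × 10^5/(3 × 10^-5 × 2.14 × 10^8) = 117.2 m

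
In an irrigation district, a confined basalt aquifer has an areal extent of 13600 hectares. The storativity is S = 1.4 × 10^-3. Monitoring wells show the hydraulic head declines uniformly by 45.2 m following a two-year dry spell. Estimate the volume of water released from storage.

A = 13600 hectares = 1.36 × 10^8 m²
ΔV = S × A × Δh = 0.0014 × 1.36 × 10^8 m² × 45.2 m = 8.606 × 10^6 m³

ΔV ≈ 8.61 × 10^6 m³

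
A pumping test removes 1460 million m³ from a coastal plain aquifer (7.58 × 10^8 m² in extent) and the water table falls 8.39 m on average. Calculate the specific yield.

ΔV = 1460 million m³ = 1.46 × 10^9 m³
Sy = ΔV / (A × Δh) = 1.46 × 10^9 m³ / (7.58 × 10^8 m² × 8.39 m) = 0.2296

Sy ≈ 0.23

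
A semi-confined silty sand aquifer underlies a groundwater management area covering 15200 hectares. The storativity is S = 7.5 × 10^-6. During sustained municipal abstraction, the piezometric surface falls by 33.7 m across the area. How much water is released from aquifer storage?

ΔV ≈ 38400 m³

A = 15200 hectares = 1.52 × 10^8 m²
ΔV = S × A × Δh = 7.5 × 10^-6 × 1.52 × 10^8 m² × 33.7 m = 38420 m³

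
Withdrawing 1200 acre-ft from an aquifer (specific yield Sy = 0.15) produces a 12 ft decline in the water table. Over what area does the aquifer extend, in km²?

A ≈ 2.7 km²

Δh = 12 ft = 3.658 m
ΔV = 1200 acre-ft = 1.48 × 10^6 m³
A = ΔV / (Sy × Δh) = 1.48 × 10^6 / (0.15 × 3.658) = 2.698 × 10^6 m²
A = 2.698 × 10^6 m² = 2.698 km²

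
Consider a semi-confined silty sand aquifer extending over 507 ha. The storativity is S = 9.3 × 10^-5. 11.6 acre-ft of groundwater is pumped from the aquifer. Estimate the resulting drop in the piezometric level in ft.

Δh ≈ 99.6 ft

A = 507 ha = 5.07 × 10^6 m²
ΔV = 11.6 acre-ft = 14310 m³
Δh = ΔV / (S × A) = 14310 m³ / (9.3 × 10^-5 × 5.07 × 10^6 m²) = 30.35 m
Δh = 30.35 m = 99.56 ft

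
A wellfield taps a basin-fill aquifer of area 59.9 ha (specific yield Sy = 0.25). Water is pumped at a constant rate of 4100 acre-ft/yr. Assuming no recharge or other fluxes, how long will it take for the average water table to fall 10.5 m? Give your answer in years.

t ≈ 0.311 years

A = 59.9 ha = 5.99 × 10^5 m²
ΔV = Sy × A × Δh = 0.25 × 5.99 × 10^5 × 10.5 = 1.572 × 10^6 m³
Q = 4100 acre-ft/yr = 13860 m³/d
t = ΔV / Q = 1.572 × 10^6 m³ / 13860 m³/d = 113.5 d
t = 113.5 d ≈ 0.3109 years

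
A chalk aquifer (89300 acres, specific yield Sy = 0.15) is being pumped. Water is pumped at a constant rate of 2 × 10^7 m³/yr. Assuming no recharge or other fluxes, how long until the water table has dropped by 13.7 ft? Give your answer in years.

t ≈ 11.3 years

A = 89300 acres = 3.614 × 10^8 m²
Δh = 13.7 ft = 4.176 m
ΔV = Sy × A × Δh = 0.15 × 3.614 × 10^8 × 4.176 = 2.264 × 10^8 m³
Q = 2 × 10^7 m³/yr = 54790 m³/d
t = ΔV / Q = 2.264 × 10^8 m³ / 54790 m³/d = 4131 d
t = 4131 d ≈ 11.32 years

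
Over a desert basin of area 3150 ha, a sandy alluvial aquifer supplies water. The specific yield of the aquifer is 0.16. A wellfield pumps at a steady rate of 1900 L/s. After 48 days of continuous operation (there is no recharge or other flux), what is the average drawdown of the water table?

Δh ≈ 1.56 m

A = 3150 ha = 3.15 × 10^7 m²
Q = 1900 L/s = 1.642 × 10^5 m³/d
ΔV = Q × t = 1.642 × 10^5 m³/d × 48 d = 7.88 × 10^6 m³
Δh = ΔV / (Sy × A) = 7.88 × 10^6 / (0.16 × 3.15 × 10^7) = 1.563 m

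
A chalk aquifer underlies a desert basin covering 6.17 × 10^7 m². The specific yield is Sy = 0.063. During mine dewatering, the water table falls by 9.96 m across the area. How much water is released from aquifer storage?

ΔV ≈ 3.87 × 10^7 m³

ΔV = Sy × A × Δh = 0.063 × 6.17 × 10^7 m² × 9.96 m = 3.872 × 10^7 m³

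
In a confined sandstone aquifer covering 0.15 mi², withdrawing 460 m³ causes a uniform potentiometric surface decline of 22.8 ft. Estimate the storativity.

S ≈ 1.7 × 10^-4

A = 0.15 mi² = 3.885 × 10^5 m²
Δh = 22.8 ft = 6.949 m
S = ΔV / (A × Δh) = 460 m³ / (3.885 × 10^5 m² × 6.949 m) = 1.704 × 10^-4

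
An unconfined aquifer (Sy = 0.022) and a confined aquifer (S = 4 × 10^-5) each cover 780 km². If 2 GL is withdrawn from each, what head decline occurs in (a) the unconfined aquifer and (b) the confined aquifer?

A = 780 km² = 7.8 × 10^8 m²
ΔV = 2 GL = 2 × 10^6 m³
Unconfined: Δh_u = ΔV/(Sy·A) = 2 × 10^6/(0.022 × 7.8 × 10^8) = 0.1166 m
Confined: Δh_c = ΔV/(S·A) = 2 × 10^6/(4 × 10^-5 × 7.8 × 10^8) = 64.1 m

Δh_u ≈ 0.117 m; Δh_c ≈ 64.1 m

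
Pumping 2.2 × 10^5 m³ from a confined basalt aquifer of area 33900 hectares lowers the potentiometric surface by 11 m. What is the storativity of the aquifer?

S ≈ 5.9 × 10^-5

A = 33900 hectares = 3.39 × 10^8 m²
S = ΔV / (A × Δh) = 2.2 × 10^5 m³ / (3.39 × 10^8 m² × 11 m) = 5.9 × 10^-5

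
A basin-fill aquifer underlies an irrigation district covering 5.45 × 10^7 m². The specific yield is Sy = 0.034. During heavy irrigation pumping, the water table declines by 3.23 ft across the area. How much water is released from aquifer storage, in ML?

ΔV ≈ 1820 ML

Δh = 3.23 ft = 0.9845 m
ΔV = Sy × A × Δh = 0.034 × 5.45 × 10^7 m² × 0.9845 m = 1.824 × 10^6 m³
ΔV = 1.824 × 10^6 m³ = 1824 ML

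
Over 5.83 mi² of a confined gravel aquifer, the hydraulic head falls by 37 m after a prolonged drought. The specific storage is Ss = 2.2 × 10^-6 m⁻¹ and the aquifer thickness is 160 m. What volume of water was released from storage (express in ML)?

ΔV ≈ 197 ML

S = Ss × b = 2.2 × 10^-6 m⁻¹ × 160 m = 3.52 × 10^-4
A = 5.83 mi² = 1.51 × 10^7 m²
ΔV = S × A × Δh = 3.52 × 10^-4 × 1.51 × 10^7 m² × 37 m = 1.967 × 10^5 m³
ΔV = 1.967 × 10^5 m³ = 196.7 ML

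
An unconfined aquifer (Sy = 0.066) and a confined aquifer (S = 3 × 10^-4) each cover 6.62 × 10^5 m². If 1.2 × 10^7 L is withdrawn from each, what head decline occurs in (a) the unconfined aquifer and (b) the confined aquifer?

Δh_u ≈ 0.275 m; Δh_c ≈ 60.4 m

ΔV = 1.2 × 10^7 L = 12000 m³
Unconfined: Δh_u = ΔV/(Sy·A) = 12000/(0.066 × 6.62 × 10^5) = 0.2746 m
Confined: Δh_c = ΔV/(S·A) = 12000/(3 × 10^-4 × 6.62 × 10^5) = 60.42 m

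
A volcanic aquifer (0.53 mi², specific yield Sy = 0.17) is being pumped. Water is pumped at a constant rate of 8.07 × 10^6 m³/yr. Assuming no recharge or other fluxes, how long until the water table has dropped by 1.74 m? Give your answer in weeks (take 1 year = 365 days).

A = 0.53 mi² = 1.373 × 10^6 m²
ΔV = Sy × A × Δh = 0.17 × 1.373 × 10^6 × 1.74 = 4.06 × 10^5 m³
Q = 8.07 × 10^6 m³/yr = 22110 m³/d
t = ΔV / Q = 4.06 × 10^5 m³ / 22110 m³/d = 18.37 d
t = 18.37 d ≈ 2.624 weeks

t ≈ 2.62 weeks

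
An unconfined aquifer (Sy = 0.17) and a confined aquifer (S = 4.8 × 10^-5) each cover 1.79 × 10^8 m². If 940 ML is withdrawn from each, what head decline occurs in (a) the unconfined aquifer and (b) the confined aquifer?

Δh_u ≈ 0.0309 m; Δh_c ≈ 109 m

ΔV = 940 ML = 9.4 × 10^5 m³
Unconfined: Δh_u = ΔV/(Sy·A) = 9.4 × 10^5/(0.17 × 1.79 × 10^8) = 0.03089 m
Confined: Δh_c = ΔV/(S·A) = 9.4 × 10^5/(4.8 × 10^-5 × 1.79 × 10^8) = 109.4 m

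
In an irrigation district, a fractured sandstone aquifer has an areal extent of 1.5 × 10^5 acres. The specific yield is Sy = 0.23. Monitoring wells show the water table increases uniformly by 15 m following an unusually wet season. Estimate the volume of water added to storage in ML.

A = 1.5 × 10^5 acres = 6.07 × 10^8 m²
ΔV = Sy × A × Δh = 0.23 × 6.07 × 10^8 m² × 15 m = 2.094 × 10^9 m³
ΔV = 2.094 × 10^9 m³ = 2.094 × 10^6 ML

ΔV ≈ 2.09 × 10^6 ML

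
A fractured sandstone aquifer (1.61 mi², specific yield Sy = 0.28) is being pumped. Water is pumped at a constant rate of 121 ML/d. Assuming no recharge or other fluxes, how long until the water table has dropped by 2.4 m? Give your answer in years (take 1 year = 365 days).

t ≈ 0.0634 years

A = 1.61 mi² = 4.17 × 10^6 m²
ΔV = Sy × A × Δh = 0.28 × 4.17 × 10^6 × 2.4 = 2.802 × 10^6 m³
Q = 121 ML/d = 1.21 × 10^5 m³/d
t = ΔV / Q = 2.802 × 10^6 m³ / 1.21 × 10^5 m³/d = 23.16 d
t = 23.16 d ≈ 0.06345 years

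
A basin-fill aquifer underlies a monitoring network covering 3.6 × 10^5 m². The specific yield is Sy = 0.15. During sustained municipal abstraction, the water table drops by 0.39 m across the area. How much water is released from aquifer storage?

ΔV = Sy × A × Δh = 0.15 × 3.6 × 10^5 m² × 0.39 m = 21060 m³

ΔV ≈ 21100 m³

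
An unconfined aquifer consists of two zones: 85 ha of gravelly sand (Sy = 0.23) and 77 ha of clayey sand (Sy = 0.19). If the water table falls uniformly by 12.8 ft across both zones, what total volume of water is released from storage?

A₁ = 85 ha = 8.5 × 10^5 m²; A₂ = 77 ha = 7.7 × 10^5 m²
Δh = 12.8 ft = 3.901 m
ΔV₁ = 0.23 × 8.5 × 10^5 × 3.901 = 7.627 × 10^5 m³
ΔV₂ = 0.19 × 7.7 × 10^5 × 3.901 = 5.708 × 10^5 m³
ΔV = ΔV₁ + ΔV₂ = 1.334 × 10^6 m³

ΔV ≈ 1.33 × 10^6 m³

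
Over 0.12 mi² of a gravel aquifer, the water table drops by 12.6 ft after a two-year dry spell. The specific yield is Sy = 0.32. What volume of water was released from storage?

A = 0.12 mi² = 3.108 × 10^5 m²
Δh = 12.6 ft = 3.84 m
ΔV = Sy × A × Δh = 0.32 × 3.108 × 10^5 m² × 3.84 m = 3.82 × 10^5 m³

ΔV ≈ 3.82 × 10^5 m³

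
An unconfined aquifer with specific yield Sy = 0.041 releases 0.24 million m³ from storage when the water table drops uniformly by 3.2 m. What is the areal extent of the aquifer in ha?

ΔV = 0.24 million m³ = 2.4 × 10^5 m³
A = ΔV / (Sy × Δh) = 2.4 × 10^5 / (0.041 × 3.2) = 1.829 × 10^6 m²
A = 1.829 × 10^6 m² = 182.9 ha

A ≈ 183 ha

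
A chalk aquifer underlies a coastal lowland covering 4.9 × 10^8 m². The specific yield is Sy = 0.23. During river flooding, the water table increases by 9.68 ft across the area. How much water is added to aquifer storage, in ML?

Δh = 9.68 ft = 2.95 m
ΔV = Sy × A × Δh = 0.23 × 4.9 × 10^8 m² × 2.95 m = 3.325 × 10^8 m³
ΔV = 3.325 × 10^8 m³ = 3.325 × 10^5 ML

ΔV ≈ 3.33 × 10^5 ML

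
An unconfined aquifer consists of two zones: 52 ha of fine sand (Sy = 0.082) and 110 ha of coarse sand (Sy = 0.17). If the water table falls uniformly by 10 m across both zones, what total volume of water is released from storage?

ΔV ≈ 2.3 × 10^6 m³

A₁ = 52 ha = 5.2 × 10^5 m²; A₂ = 110 ha = 1.1 × 10^6 m²
ΔV₁ = 0.082 × 5.2 × 10^5 × 10 = 4.264 × 10^5 m³
ΔV₂ = 0.17 × 1.1 × 10^6 × 10 = 1.87 × 10^6 m³
ΔV = ΔV₁ + ΔV₂ = 2.296 × 10^6 m³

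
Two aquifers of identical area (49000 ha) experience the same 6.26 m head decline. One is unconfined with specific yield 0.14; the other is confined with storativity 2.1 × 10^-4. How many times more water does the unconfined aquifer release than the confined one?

A = 49000 ha = 4.9 × 10^8 m²
Unconfined: ΔV_u = Sy × A × Δh = 0.14 × 4.9 × 10^8 × 6.26 = 4.294 × 10^8 m³
Confined: ΔV_c = S × A × Δh = 2.1 × 10^-4 × 4.9 × 10^8 × 6.26 = 6.442 × 10^5 m³
Ratio = ΔV_u / ΔV_c = Sy / S = 0.14 / 2.1 × 10^-4 = 666.7

ΔV_u / ΔV_c ≈ 667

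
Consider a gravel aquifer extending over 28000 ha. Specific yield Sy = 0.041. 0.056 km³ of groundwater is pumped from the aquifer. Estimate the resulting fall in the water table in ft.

Δh ≈ 16 ft

A = 28000 ha = 2.8 × 10^8 m²
ΔV = 0.056 km³ = 5.6 × 10^7 m³
Δh = ΔV / (Sy × A) = 5.6 × 10^7 m³ / (0.041 × 2.8 × 10^8 m²) = 4.878 m
Δh = 4.878 m = 16 ft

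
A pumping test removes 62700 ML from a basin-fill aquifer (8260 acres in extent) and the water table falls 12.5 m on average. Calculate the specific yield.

A = 8260 acres = 3.343 × 10^7 m²
ΔV = 62700 ML = 6.27 × 10^7 m³
Sy = ΔV / (A × Δh) = 6.27 × 10^7 m³ / (3.343 × 10^7 m² × 12.5 m) = 0.1501

Sy ≈ 0.15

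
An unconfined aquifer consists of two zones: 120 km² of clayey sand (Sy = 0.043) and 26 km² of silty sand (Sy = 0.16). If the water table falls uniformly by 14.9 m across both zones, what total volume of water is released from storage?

A₁ = 120 km² = 1.2 × 10^8 m²; A₂ = 26 km² = 2.6 × 10^7 m²
ΔV₁ = 0.043 × 1.2 × 10^8 × 14.9 = 7.688 × 10^7 m³
ΔV₂ = 0.16 × 2.6 × 10^7 × 14.9 = 6.198 × 10^7 m³
ΔV = ΔV₁ + ΔV₂ = 1.389 × 10^8 m³

ΔV ≈ 1.39 × 10^8 m³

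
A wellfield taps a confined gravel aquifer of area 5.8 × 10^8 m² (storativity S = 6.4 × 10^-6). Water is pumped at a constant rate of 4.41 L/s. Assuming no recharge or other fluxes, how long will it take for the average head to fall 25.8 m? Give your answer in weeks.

t ≈ 35.9 weeks

ΔV = S × A × Δh = 6.4 × 10^-6 × 5.8 × 10^8 × 25.8 = 95770 m³
Q = 4.41 L/s = 381 m³/d
t = ΔV / Q = 95770 m³ / 381 m³/d = 251.3 d
t = 251.3 d ≈ 35.91 weeks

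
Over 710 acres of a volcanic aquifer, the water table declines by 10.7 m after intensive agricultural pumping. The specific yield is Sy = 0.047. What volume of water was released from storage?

A = 710 acres = 2.873 × 10^6 m²
ΔV = Sy × A × Δh = 0.047 × 2.873 × 10^6 m² × 10.7 m = 1.445 × 10^6 m³

ΔV ≈ 1.44 × 10^6 m³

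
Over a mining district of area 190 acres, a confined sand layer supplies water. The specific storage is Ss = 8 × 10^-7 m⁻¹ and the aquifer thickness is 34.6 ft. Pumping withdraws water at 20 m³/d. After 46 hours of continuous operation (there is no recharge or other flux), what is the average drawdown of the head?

b = 34.6 ft = 10.55 m
S = Ss × b = 8 × 10^-7 m⁻¹ × 10.55 m = 8.437 × 10^-6
A = 190 acres = 7.689 × 10^5 m²
t = 46 hours = 1.917 d
ΔV = Q × t = 20 m³/d × 1.917 d = 38.33 m³
Δh = ΔV / (S × A) = 38.33 / (8.437 × 10^-6 × 7.689 × 10^5) = 5.909 m

Δh ≈ 5.91 m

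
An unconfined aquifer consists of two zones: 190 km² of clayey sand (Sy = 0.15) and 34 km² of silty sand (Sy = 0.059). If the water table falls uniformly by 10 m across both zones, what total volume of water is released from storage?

ΔV ≈ 3.05 × 10^8 m³

A₁ = 190 km² = 1.9 × 10^8 m²; A₂ = 34 km² = 3.4 × 10^7 m²
ΔV₁ = 0.15 × 1.9 × 10^8 × 10 = 2.85 × 10^8 m³
ΔV₂ = 0.059 × 3.4 × 10^7 × 10 = 2.006 × 10^7 m³
ΔV = ΔV₁ + ΔV₂ = 3.051 × 10^8 m³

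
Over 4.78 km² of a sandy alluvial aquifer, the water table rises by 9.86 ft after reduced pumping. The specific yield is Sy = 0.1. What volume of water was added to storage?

ΔV ≈ 1.44 × 10^6 m³

A = 4.78 km² = 4.78 × 10^6 m²
Δh = 9.86 ft = 3.005 m
ΔV = Sy × A × Δh = 0.1 × 4.78 × 10^6 m² × 3.005 m = 1.437 × 10^6 m³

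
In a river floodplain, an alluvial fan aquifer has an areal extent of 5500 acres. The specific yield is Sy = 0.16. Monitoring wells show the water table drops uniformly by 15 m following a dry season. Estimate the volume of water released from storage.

A = 5500 acres = 2.226 × 10^7 m²
ΔV = Sy × A × Δh = 0.16 × 2.226 × 10^7 m² × 15 m = 5.342 × 10^7 m³

ΔV ≈ 5.34 × 10^7 m³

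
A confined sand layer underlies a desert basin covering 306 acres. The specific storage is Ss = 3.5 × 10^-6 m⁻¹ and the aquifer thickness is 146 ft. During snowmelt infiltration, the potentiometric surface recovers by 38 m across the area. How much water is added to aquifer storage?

b = 146 ft = 44.5 m
S = Ss × b = 3.5 × 10^-6 m⁻¹ × 44.5 m = 1.558 × 10^-4
A = 306 acres = 1.238 × 10^6 m²
ΔV = S × A × Δh = 1.558 × 10^-4 × 1.238 × 10^6 m² × 38 m = 7329 m³

ΔV ≈ 7330 m³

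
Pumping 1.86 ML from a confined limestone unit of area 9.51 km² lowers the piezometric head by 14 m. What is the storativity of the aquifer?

A = 9.51 km² = 9.51 × 10^6 m²
ΔV = 1.86 ML = 1860 m³
S = ΔV / (A × Δh) = 1860 m³ / (9.51 × 10^6 m² × 14 m) = 1.397 × 10^-5

S ≈ 1.4 × 10^-5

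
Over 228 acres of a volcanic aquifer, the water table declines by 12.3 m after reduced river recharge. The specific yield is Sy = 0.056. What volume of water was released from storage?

ΔV ≈ 6.36 × 10^5 m³

A = 228 acres = 9.227 × 10^5 m²
ΔV = Sy × A × Δh = 0.056 × 9.227 × 10^5 m² × 12.3 m = 6.355 × 10^5 m³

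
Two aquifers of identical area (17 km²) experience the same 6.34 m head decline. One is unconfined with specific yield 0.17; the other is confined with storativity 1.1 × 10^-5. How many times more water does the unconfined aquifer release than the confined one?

A = 17 km² = 1.7 × 10^7 m²
Unconfined: ΔV_u = Sy × A × Δh = 0.17 × 1.7 × 10^7 × 6.34 = 1.832 × 10^7 m³
Confined: ΔV_c = S × A × Δh = 1.1 × 10^-5 × 1.7 × 10^7 × 6.34 = 1186 m³
Ratio = ΔV_u / ΔV_c = Sy / S = 0.17 / 1.1 × 10^-5 = 15450

ΔV_u / ΔV_c ≈ 15500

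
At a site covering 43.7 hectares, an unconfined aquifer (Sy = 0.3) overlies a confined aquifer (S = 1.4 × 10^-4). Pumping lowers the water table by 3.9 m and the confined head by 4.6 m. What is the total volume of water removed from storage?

A = 43.7 hectares = 4.37 × 10^5 m²
Unconfined: ΔV_u = Sy × A × Δh_u = 0.3 × 4.37 × 10^5 × 3.9 = 5.113 × 10^5 m³
Confined: ΔV_c = S × A × Δh_c = 1.4 × 10^-4 × 4.37 × 10^5 × 4.6 = 281.4 m³
Total ΔV = 5.113 × 10^5 + 281.4 = 5.116 × 10^5 m³

ΔV ≈ 5.12 × 10^5 m³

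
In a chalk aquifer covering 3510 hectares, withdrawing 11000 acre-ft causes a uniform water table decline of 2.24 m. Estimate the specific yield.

Sy ≈ 0.17

A = 3510 hectares = 3.51 × 10^7 m²
ΔV = 11000 acre-ft = 1.357 × 10^7 m³
Sy = ΔV / (A × Δh) = 1.357 × 10^7 m³ / (3.51 × 10^7 m² × 2.24 m) = 0.1726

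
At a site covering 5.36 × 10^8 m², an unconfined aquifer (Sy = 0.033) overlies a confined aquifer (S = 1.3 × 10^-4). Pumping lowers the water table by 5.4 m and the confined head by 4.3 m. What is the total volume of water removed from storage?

ΔV ≈ 9.58 × 10^7 m³

Unconfined: ΔV_u = Sy × A × Δh_u = 0.033 × 5.36 × 10^8 × 5.4 = 9.552 × 10^7 m³
Confined: ΔV_c = S × A × Δh_c = 1.3 × 10^-4 × 5.36 × 10^8 × 4.3 = 2.996 × 10^5 m³
Total ΔV = 9.552 × 10^7 + 2.996 × 10^5 = 9.581 × 10^7 m³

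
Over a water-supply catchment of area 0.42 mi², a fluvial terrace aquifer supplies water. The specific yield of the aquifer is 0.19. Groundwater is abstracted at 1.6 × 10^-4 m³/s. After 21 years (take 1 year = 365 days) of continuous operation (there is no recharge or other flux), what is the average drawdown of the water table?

Δh ≈ 0.513 m

A = 0.42 mi² = 1.088 × 10^6 m²
Q = 1.6 × 10^-4 m³/s = 13.82 m³/d
t = 21 years = 7665 d
ΔV = Q × t = 13.82 m³/d × 7665 d = 1.06 × 10^5 m³
Δh = ΔV / (Sy × A) = 1.06 × 10^5 / (0.19 × 1.088 × 10^6) = 0.5127 m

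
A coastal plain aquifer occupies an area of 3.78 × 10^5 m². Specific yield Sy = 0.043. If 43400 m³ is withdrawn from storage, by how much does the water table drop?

Δh ≈ 2.67 m

Δh = ΔV / (Sy × A) = 43400 m³ / (0.043 × 3.78 × 10^5 m²) = 2.67 m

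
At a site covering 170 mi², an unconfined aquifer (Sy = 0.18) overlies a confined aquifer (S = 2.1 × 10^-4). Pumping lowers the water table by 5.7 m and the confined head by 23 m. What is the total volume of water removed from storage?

ΔV ≈ 4.54 × 10^8 m³

A = 170 mi² = 4.403 × 10^8 m²
Unconfined: ΔV_u = Sy × A × Δh_u = 0.18 × 4.403 × 10^8 × 5.7 = 4.517 × 10^8 m³
Confined: ΔV_c = S × A × Δh_c = 2.1 × 10^-4 × 4.403 × 10^8 × 23 = 2.127 × 10^6 m³
Total ΔV = 4.517 × 10^8 + 2.127 × 10^6 = 4.539 × 10^8 m³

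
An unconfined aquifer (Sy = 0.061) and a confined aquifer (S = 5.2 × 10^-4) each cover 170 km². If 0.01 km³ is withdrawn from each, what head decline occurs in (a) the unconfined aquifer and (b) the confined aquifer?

A = 170 km² = 1.7 × 10^8 m²
ΔV = 0.01 km³ = 1 × 10^7 m³
Unconfined: Δh_u = ΔV/(Sy·A) = 1 × 10^7/(0.061 × 1.7 × 10^8) = 0.9643 m
Confined: Δh_c = ΔV/(S·A) = 1 × 10^7/(5.2 × 10^-4 × 1.7 × 10^8) = 113.1 m

Δh_u ≈ 0.964 m; Δh_c ≈ 113 m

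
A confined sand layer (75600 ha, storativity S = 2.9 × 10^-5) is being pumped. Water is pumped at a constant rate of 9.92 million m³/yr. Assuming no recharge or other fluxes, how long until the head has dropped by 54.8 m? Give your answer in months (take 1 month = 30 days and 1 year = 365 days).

t ≈ 1.47 months

A = 75600 ha = 7.56 × 10^8 m²
ΔV = S × A × Δh = 2.9 × 10^-5 × 7.56 × 10^8 × 54.8 = 1.201 × 10^6 m³
Q = 9.92 million m³/yr = 27180 m³/d
t = ΔV / Q = 1.201 × 10^6 m³ / 27180 m³/d = 44.21 d
t = 44.21 d ≈ 1.474 months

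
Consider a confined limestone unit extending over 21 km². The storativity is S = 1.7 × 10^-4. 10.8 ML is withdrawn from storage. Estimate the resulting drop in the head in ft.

Δh ≈ 9.93 ft

A = 21 km² = 2.1 × 10^7 m²
ΔV = 10.8 ML = 10800 m³
Δh = ΔV / (S × A) = 10800 m³ / (1.7 × 10^-4 × 2.1 × 10^7 m²) = 3.025 m
Δh = 3.025 m = 9.925 ft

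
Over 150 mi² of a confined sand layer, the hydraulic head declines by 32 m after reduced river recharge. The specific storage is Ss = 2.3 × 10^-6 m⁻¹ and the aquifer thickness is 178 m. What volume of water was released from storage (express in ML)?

S = Ss × b = 2.3 × 10^-6 m⁻¹ × 178 m = 4.094 × 10^-4
A = 150 mi² = 3.885 × 10^8 m²
ΔV = S × A × Δh = 4.094 × 10^-4 × 3.885 × 10^8 m² × 32 m = 5.09 × 10^6 m³
ΔV = 5.09 × 10^6 m³ = 5090 ML

ΔV ≈ 5090 ML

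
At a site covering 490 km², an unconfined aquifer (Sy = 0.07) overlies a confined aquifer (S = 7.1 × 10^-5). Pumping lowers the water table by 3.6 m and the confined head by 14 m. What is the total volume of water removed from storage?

A = 490 km² = 4.9 × 10^8 m²
Unconfined: ΔV_u = Sy × A × Δh_u = 0.07 × 4.9 × 10^8 × 3.6 = 1.235 × 10^8 m³
Confined: ΔV_c = S × A × Δh_c = 7.1 × 10^-5 × 4.9 × 10^8 × 14 = 4.871 × 10^5 m³
Total ΔV = 1.235 × 10^8 + 4.871 × 10^5 = 1.24 × 10^8 m³

ΔV ≈ 1.24 × 10^8 m³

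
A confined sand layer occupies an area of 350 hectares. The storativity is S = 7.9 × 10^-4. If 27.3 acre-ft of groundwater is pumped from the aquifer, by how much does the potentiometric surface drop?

Δh ≈ 12.2 m

A = 350 hectares = 3.5 × 10^6 m²
ΔV = 27.3 acre-ft = 33670 m³
Δh = ΔV / (S × A) = 33670 m³ / (7.9 × 10^-4 × 3.5 × 10^6 m²) = 12.18 m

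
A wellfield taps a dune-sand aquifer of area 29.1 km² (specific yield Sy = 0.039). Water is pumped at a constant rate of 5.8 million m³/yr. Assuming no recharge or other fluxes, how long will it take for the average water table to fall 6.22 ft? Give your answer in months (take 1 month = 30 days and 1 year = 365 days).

A = 29.1 km² = 2.91 × 10^7 m²
Δh = 6.22 ft = 1.896 m
ΔV = Sy × A × Δh = 0.039 × 2.91 × 10^7 × 1.896 = 2.152 × 10^6 m³
Q = 5.8 million m³/yr = 15890 m³/d
t = ΔV / Q = 2.152 × 10^6 m³ / 15890 m³/d = 135.4 d
t = 135.4 d ≈ 4.513 months

t ≈ 4.51 months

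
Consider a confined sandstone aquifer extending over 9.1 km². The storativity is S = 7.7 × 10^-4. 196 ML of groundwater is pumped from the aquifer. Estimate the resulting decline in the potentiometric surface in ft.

A = 9.1 km² = 9.1 × 10^6 m²
ΔV = 196 ML = 1.96 × 10^5 m³
Δh = ΔV / (S × A) = 1.96 × 10^5 m³ / (7.7 × 10^-4 × 9.1 × 10^6 m²) = 27.97 m
Δh = 27.97 m = 91.77 ft

Δh ≈ 91.8 ft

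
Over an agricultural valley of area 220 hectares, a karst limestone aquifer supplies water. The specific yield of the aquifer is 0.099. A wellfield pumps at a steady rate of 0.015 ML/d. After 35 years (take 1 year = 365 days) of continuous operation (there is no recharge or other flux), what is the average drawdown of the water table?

A = 220 hectares = 2.2 × 10^6 m²
Q = 0.015 ML/d = 15 m³/d
t = 35 years = 12780 d
ΔV = Q × t = 15 m³/d × 12780 d = 1.916 × 10^5 m³
Δh = ΔV / (Sy × A) = 1.916 × 10^5 / (0.099 × 2.2 × 10^6) = 0.8798 m

Δh ≈ 0.88 m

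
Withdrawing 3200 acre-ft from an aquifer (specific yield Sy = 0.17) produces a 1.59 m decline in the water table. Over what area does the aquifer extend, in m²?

A ≈ 1.46 × 10^7 m²

ΔV = 3200 acre-ft = 3.947 × 10^6 m³
A = ΔV / (Sy × Δh) = 3.947 × 10^6 / (0.17 × 1.59) = 1.46 × 10^7 m²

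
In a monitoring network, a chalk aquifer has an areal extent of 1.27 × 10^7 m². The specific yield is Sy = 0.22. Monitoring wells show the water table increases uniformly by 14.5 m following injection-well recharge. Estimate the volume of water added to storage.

ΔV ≈ 4.05 × 10^7 m³

ΔV = Sy × A × Δh = 0.22 × 1.27 × 10^7 m² × 14.5 m = 4.051 × 10^7 m³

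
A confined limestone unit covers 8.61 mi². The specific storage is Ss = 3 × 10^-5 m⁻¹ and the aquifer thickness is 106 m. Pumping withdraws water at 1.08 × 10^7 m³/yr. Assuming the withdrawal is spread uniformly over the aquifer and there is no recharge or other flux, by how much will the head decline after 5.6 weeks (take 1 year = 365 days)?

Δh ≈ 16.4 m

S = Ss × b = 3 × 10^-5 m⁻¹ × 106 m = 3.18 × 10^-3
A = 8.61 mi² = 2.23 × 10^7 m²
Q = 1.08 × 10^7 m³/yr = 29590 m³/d
t = 5.6 weeks = 39.2 d
ΔV = Q × t = 29590 m³/d × 39.2 d = 1.16 × 10^6 m³
Δh = ΔV / (S × A) = 1.16 × 10^6 / (0.00318 × 2.23 × 10^7) = 16.36 m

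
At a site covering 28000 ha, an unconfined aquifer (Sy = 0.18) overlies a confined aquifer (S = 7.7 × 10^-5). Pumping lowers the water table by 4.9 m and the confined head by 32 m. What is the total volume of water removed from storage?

A = 28000 ha = 2.8 × 10^8 m²
Unconfined: ΔV_u = Sy × A × Δh_u = 0.18 × 2.8 × 10^8 × 4.9 = 2.47 × 10^8 m³
Confined: ΔV_c = S × A × Δh_c = 7.7 × 10^-5 × 2.8 × 10^8 × 32 = 6.899 × 10^5 m³
Total ΔV = 2.47 × 10^8 + 6.899 × 10^5 = 2.476 × 10^8 m³

ΔV ≈ 2.48 × 10^8 m³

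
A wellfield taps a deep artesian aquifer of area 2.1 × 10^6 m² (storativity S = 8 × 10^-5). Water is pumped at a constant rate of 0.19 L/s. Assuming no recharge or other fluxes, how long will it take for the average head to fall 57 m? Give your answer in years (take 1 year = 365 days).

ΔV = S × A × Δh = 8 × 10^-5 × 2.1 × 10^6 × 57 = 9576 m³
Q = 0.19 L/s = 16.42 m³/d
t = ΔV / Q = 9576 m³ / 16.42 m³/d = 583.3 d
t = 583.3 d ≈ 1.598 years

t ≈ 1.6 years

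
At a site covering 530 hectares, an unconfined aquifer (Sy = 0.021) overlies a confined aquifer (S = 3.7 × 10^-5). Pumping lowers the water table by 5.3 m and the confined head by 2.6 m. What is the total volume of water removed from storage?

A = 530 hectares = 5.3 × 10^6 m²
Unconfined: ΔV_u = Sy × A × Δh_u = 0.021 × 5.3 × 10^6 × 5.3 = 5.899 × 10^5 m³
Confined: ΔV_c = S × A × Δh_c = 3.7 × 10^-5 × 5.3 × 10^6 × 2.6 = 509.9 m³
Total ΔV = 5.899 × 10^5 + 509.9 = 5.904 × 10^5 m³

ΔV ≈ 5.9 × 10^5 m³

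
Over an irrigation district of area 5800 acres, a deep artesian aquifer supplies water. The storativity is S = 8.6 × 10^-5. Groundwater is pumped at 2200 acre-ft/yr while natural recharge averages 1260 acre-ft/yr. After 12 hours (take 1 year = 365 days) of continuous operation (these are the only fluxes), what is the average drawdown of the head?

Δh ≈ 0.787 m

A = 5800 acres = 2.347 × 10^7 m²
Net abstraction = 2200 − 1260 = 940 acre-ft/yr
Q_net = 940 acre-ft/yr = 3177 m³/d
t = 12 hours = 0.5 d
ΔV = Q × t = 3177 m³/d × 0.5 d = 1588 m³
Δh = ΔV / (S × A) = 1588 / (8.6 × 10^-5 × 2.347 × 10^7) = 0.7869 m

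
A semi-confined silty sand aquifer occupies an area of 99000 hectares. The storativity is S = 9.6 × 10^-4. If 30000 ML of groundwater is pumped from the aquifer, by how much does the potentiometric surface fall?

Δh ≈ 31.6 m

A = 99000 hectares = 9.9 × 10^8 m²
ΔV = 30000 ML = 3 × 10^7 m³
Δh = ΔV / (S × A) = 3 × 10^7 m³ / (9.6 × 10^-4 × 9.9 × 10^8 m²) = 31.57 m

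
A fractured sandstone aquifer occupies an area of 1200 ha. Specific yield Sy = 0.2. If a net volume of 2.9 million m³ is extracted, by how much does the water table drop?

Δh ≈ 1.21 m

A = 1200 ha = 1.2 × 10^7 m²
ΔV = 2.9 million m³ = 2.9 × 10^6 m³
Δh = ΔV / (Sy × A) = 2.9 × 10^6 m³ / (0.2 × 1.2 × 10^7 m²) = 1.208 m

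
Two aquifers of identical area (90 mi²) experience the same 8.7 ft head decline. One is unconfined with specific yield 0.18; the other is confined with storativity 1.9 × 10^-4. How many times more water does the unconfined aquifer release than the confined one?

ΔV_u / ΔV_c ≈ 947

A = 90 mi² = 2.331 × 10^8 m²
Δh = 8.7 ft = 2.652 m
Unconfined: ΔV_u = Sy × A × Δh = 0.18 × 2.331 × 10^8 × 2.652 = 1.113 × 10^8 m³
Confined: ΔV_c = S × A × Δh = 1.9 × 10^-4 × 2.331 × 10^8 × 2.652 = 1.174 × 10^5 m³
Ratio = ΔV_u / ΔV_c = Sy / S = 0.18 / 1.9 × 10^-4 = 947.4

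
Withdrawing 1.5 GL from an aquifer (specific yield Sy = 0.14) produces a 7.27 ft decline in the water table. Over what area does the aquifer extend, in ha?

Δh = 7.27 ft = 2.216 m
ΔV = 1.5 GL = 1.5 × 10^6 m³
A = ΔV / (Sy × Δh) = 1.5 × 10^6 / (0.14 × 2.216) = 4.835 × 10^6 m²
A = 4.835 × 10^6 m² = 483.5 ha

A ≈ 484 ha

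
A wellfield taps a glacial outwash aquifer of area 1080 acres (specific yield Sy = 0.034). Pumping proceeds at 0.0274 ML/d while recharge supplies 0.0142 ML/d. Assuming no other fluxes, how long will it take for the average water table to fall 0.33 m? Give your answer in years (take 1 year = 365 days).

t ≈ 10.2 years

A = 1080 acres = 4.371 × 10^6 m²
ΔV = Sy × A × Δh = 0.034 × 4.371 × 10^6 × 0.33 = 49040 m³
Net withdrawal = 0.0274 − 0.0142 = 0.0132 ML/d = 13.2 m³/d
t = ΔV / Q = 49040 m³ / 13.2 m³/d = 3715 d
t = 3715 d ≈ 10.18 years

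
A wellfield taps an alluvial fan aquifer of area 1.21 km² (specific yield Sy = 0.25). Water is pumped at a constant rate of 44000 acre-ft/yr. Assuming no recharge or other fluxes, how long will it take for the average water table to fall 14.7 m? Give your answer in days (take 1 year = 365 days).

t ≈ 29.9 days

A = 1.21 km² = 1.21 × 10^6 m²
ΔV = Sy × A × Δh = 0.25 × 1.21 × 10^6 × 14.7 = 4.447 × 10^6 m³
Q = 44000 acre-ft/yr = 1.487 × 10^5 m³/d
t = ΔV / Q = 4.447 × 10^6 m³ / 1.487 × 10^5 m³/d = 29.91 d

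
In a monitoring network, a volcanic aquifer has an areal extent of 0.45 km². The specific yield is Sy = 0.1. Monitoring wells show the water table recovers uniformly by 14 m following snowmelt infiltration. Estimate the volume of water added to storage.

A = 0.45 km² = 4.5 × 10^5 m²
ΔV = Sy × A × Δh = 0.1 × 4.5 × 10^5 m² × 14 m = 6.3 × 10^5 m³

ΔV ≈ 6.3 × 10^5 m³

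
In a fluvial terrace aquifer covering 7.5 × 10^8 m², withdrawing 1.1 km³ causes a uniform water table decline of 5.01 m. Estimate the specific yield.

ΔV = 1.1 km³ = 1.1 × 10^9 m³
Sy = ΔV / (A × Δh) = 1.1 × 10^9 m³ / (7.5 × 10^8 m² × 5.01 m) = 0.2927

Sy ≈ 0.29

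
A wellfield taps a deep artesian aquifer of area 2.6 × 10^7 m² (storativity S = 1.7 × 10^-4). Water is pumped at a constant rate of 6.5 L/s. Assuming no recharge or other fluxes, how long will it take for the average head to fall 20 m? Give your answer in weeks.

ΔV = S × A × Δh = 1.7 × 10^-4 × 2.6 × 10^7 × 20 = 88400 m³
Q = 6.5 L/s = 561.6 m³/d
t = ΔV / Q = 88400 m³ / 561.6 m³/d = 157.4 d
t = 157.4 d ≈ 22.49 weeks

t ≈ 22.5 weeks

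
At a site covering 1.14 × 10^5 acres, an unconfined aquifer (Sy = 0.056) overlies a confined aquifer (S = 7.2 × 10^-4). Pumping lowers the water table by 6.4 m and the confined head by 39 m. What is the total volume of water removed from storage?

A = 1.14 × 10^5 acres = 4.613 × 10^8 m²
Unconfined: ΔV_u = Sy × A × Δh_u = 0.056 × 4.613 × 10^8 × 6.4 = 1.653 × 10^8 m³
Confined: ΔV_c = S × A × Δh_c = 7.2 × 10^-4 × 4.613 × 10^8 × 39 = 1.295 × 10^7 m³
Total ΔV = 1.653 × 10^8 + 1.295 × 10^7 = 1.783 × 10^8 m³

ΔV ≈ 1.78 × 10^8 m³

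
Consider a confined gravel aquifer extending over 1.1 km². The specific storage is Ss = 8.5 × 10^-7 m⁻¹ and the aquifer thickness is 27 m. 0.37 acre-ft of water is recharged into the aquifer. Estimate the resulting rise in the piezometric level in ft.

S = Ss × b = 8.5 × 10^-7 m⁻¹ × 27 m = 2.295 × 10^-5
A = 1.1 km² = 1.1 × 10^6 m²
ΔV = 0.37 acre-ft = 456.4 m³
Δh = ΔV / (S × A) = 456.4 m³ / (2.295 × 10^-5 × 1.1 × 10^6 m²) = 18.08 m
Δh = 18.08 m = 59.31 ft

Δh ≈ 59.3 ft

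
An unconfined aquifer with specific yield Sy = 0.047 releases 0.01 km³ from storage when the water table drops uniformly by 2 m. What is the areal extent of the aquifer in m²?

ΔV = 0.01 km³ = 1 × 10^7 m³
A = ΔV / (Sy × Δh) = 1 × 10^7 / (0.047 × 2) = 1.064 × 10^8 m²

A ≈ 1.06 × 10^8 m²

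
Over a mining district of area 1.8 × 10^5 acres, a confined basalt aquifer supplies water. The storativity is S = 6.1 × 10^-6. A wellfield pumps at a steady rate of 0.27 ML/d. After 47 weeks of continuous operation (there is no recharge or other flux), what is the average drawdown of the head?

Δh ≈ 20 m

A = 1.8 × 10^5 acres = 7.284 × 10^8 m²
Q = 0.27 ML/d = 270 m³/d
t = 47 weeks = 329 d
ΔV = Q × t = 270 m³/d × 329 d = 88830 m³
Δh = ΔV / (S × A) = 88830 / (6.1 × 10^-6 × 7.284 × 10^8) = 19.99 m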